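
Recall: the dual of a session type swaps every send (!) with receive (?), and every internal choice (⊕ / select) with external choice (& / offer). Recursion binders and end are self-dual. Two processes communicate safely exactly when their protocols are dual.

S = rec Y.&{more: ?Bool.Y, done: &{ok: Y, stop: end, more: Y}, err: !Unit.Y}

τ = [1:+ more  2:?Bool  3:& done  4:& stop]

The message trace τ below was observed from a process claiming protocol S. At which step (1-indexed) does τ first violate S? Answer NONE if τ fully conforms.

[1] got + more, protocol expects & more or & done or & err  ✗

1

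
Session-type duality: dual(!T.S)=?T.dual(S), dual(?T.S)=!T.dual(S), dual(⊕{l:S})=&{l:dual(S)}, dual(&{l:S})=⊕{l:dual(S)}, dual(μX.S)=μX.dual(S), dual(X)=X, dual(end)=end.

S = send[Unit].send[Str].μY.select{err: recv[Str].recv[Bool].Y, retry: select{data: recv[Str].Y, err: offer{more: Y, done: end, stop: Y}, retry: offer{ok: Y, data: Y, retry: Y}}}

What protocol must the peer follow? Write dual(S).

send[Unit] = recv[Unit]
  send[Str] = recv[Str]
    μY = μY  (rec unchanged)
      select{err,retry} = offer{err,retry}  (⊕→&)
        • err:
          recv[Str] = send[Str]
            recv[Bool] = send[Bool]
              Y self-dual
        • retry:
          select{data,err,retry} = offer{data,err,retry}  (⊕→&)
            • data:
              recv[Str] = send[Str]
                Y self-dual
            • err:
              offer{more,done,stop} = select{more,done,stop}  (&→⊕)
                • more:
                  Y self-dual
                • done:
                  end self-dual
                • stop:
                  Y self-dual
            • retry:
              offer{ok,data,retry} = select{ok,data,retry}  (&→⊕)
                • ok:
                  Y self-dual
                • data:
                  Y self-dual
                • retry:
                  Y self-dual

recv[Unit].recv[Str].μY.offer{err: send[Str].send[Bool].Y, retry: offer{data: send[Str].Y, err: select{more: Y, done: end, stop: Y}, retry: select{ok: Y, data: Y, retry: Y}}}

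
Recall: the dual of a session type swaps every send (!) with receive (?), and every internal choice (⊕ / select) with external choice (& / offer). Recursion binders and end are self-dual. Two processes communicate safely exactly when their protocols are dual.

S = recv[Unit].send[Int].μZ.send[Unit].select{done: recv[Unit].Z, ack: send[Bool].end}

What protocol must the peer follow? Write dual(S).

recv[Unit] = send[Unit]
  send[Int] = recv[Int]
    μZ = μZ  (μ self-dual)
      send[Unit] = recv[Unit]
        select{done,ack} = offer{done,ack}  (⊕→&)
          [done]
            recv[Unit] = send[Unit]
              Z self-dual
          [ack]
            send[Bool] = recv[Bool]
              end self-dual

send[Unit].recv[Int].μZ.recv[Unit].offer{done: send[Unit].Z, ack: recv[Bool].end}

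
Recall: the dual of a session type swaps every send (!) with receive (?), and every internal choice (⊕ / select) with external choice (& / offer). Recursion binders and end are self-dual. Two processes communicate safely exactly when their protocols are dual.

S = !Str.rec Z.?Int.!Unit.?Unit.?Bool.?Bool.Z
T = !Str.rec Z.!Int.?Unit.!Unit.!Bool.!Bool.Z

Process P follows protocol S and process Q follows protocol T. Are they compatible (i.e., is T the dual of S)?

!Str | !Str  ✗ same direction on both sides — not dual

NO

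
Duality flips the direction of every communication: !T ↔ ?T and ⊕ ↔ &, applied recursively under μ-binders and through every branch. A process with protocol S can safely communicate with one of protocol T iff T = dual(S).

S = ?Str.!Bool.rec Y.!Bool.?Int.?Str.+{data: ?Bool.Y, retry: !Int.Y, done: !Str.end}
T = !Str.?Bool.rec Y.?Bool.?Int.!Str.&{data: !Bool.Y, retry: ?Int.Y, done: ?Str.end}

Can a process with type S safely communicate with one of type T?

?Str | !Str  ok
  !Bool | ?Bool  ok
    rec Y | rec Y  ok (μ self-dual)
      !Bool | ?Bool  ok
        ?Int | ?Int  ✗ same direction on both sides — not dual

NO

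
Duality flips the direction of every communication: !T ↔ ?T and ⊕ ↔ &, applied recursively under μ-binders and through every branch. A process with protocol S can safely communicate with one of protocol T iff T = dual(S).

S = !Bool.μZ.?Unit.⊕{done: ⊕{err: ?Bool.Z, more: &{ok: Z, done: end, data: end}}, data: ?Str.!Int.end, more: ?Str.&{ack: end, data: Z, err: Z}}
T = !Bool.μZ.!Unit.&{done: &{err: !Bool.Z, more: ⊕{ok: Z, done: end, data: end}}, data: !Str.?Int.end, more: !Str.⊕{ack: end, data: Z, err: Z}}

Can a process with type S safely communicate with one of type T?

NO

!Bool vs !Bool  ✗ same direction on both sides — not dual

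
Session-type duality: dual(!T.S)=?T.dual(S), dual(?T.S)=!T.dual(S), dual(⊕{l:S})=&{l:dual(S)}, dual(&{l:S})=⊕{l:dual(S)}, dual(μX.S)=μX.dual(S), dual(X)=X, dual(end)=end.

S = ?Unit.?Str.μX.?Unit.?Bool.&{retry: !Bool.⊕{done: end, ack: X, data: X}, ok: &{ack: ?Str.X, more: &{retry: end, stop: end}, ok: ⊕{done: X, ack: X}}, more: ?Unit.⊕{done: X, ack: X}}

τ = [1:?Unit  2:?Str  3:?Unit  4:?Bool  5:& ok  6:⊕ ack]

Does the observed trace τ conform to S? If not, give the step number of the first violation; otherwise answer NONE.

6

@1 ?Unit  ✓  cont: ?Str.μX.…
@2 ?Str  ✓  cont: μX.…
@3 ?Unit  ✓  cont: ?Bool.&{retry: !Bool.⊕{done: end, ack: μX.…, data: μX.…}, ok: &{ack: ?Str.μX.…, more: &{retry: end, stop: end}, ok: ⊕{done: μX.…, ack: μX.…}}, more: ?Unit.⊕{done: μX.…, ack: μX.…}}
@4 ?Bool  ✓  cont: &{retry: !Bool.⊕{done: end, ack: μX.…, data: μX.…}, ok: &{ack: ?Str.μX.…, more: &{retry: end, stop: end}, ok: ⊕{done: μX.…, ack: μX.…}}, more: ?Unit.⊕{done: μX.…, ack: μX.…}}
@5 & ok  ✓  cont: &{ack: ?Str.μX.…, more: &{retry: end, stop: end}, ok: ⊕{done: μX.…, ack: μX.…}}
@6 got ⊕ ack, protocol expects & ack or & more or & ok  ✗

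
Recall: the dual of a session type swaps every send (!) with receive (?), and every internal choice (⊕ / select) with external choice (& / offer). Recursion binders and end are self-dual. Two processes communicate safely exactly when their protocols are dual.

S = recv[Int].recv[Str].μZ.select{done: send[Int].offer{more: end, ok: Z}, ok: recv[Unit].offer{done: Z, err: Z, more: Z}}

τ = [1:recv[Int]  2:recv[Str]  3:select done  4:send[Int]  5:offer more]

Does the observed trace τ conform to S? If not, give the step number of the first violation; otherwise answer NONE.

NONE

step 1: recv[Int]  ✓  cont: recv[Str].μZ.…
step 2: recv[Str]  ✓  cont: μZ.…
step 3: select done  ✓  cont: send[Int].offer{more: end, ok: μZ.…}
step 4: send[Int]  ✓  cont: offer{more: end, ok: μZ.…}
step 5: offer more  ✓  cont: end
all 5 steps conform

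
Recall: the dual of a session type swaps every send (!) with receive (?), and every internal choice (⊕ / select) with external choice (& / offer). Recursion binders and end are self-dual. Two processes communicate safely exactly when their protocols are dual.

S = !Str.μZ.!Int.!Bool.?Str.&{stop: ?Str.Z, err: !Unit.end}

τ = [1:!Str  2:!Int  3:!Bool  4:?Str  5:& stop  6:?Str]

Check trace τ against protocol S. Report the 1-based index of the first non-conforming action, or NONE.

@1 !Str  ✓  state: μZ.…
@2 !Int  ✓  state: !Bool.?Str.&{stop: ?Str.μZ.…, err: !Unit.end}
@3 !Bool  ✓  state: ?Str.&{stop: ?Str.μZ.…, err: !Unit.end}
@4 ?Str  ✓  state: &{stop: ?Str.μZ.…, err: !Unit.end}
@5 & stop  ✓  state: ?Str.μZ.…
@6 ?Str  ✓  state: μZ.…
τ conforms to S (length 6)

NONE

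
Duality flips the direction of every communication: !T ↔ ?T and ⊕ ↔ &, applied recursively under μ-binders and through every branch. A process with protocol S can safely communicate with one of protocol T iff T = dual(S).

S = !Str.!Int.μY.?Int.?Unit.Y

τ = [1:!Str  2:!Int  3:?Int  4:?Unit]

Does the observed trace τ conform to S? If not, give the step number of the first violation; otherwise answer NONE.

NONE

step 1: !Str  ✓  now at !Int.μY.…
step 2: !Int  ✓  now at μY.…
step 3: ?Int  ✓  now at ?Unit.μY.…
step 4: ?Unit  ✓  now at μY.…
τ conforms to S (length 4)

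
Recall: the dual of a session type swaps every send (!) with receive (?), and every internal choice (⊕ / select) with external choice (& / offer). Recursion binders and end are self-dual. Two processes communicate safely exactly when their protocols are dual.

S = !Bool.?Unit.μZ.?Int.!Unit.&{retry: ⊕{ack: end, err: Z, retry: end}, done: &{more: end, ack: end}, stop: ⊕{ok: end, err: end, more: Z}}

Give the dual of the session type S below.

!Bool ↦ ?Bool
  ?Unit ↦ !Unit
    μZ ↦ μZ  (rec unchanged)
      ?Int ↦ !Int
        !Unit ↦ ?Unit
          &{retry,done,stop} ↦ ⊕{retry,done,stop}  (&→⊕)
            [retry]
              ⊕{ack,err,retry} ↦ &{ack,err,retry}  (select→offer)
                [ack]
                  end ↦ end
                [err]
                  Z ↦ Z
                [retry]
                  end ↦ end
            [done]
              &{more,ack} ↦ ⊕{more,ack}  (&→⊕)
                [more]
                  end ↦ end
                [ack]
                  end ↦ end
            [stop]
              ⊕{ok,err,more} ↦ &{ok,err,more}  (select→offer)
                [ok]
                  end ↦ end
                [err]
                  end ↦ end
                [more]
                  Z ↦ Z

?Bool.!Unit.μZ.!Int.?Unit.⊕{retry: &{ack: end, err: Z, retry: end}, done: ⊕{more: end, ack: end}, stop: &{ok: end, err: end, more: Z}}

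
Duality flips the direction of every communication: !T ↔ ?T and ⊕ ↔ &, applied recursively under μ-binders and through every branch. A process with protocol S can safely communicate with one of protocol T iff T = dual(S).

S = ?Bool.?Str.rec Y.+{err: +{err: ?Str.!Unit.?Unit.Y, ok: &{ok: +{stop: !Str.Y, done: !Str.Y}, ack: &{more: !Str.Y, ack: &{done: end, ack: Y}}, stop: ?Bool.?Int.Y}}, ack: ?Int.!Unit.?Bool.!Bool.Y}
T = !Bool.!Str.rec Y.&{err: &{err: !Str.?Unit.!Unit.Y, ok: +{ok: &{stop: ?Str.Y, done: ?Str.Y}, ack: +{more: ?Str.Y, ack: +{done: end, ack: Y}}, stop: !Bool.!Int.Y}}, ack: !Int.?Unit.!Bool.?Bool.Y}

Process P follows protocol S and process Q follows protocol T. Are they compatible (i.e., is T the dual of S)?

YES

?Bool vs !Bool  ✓
  ?Str vs !Str  ✓
    rec Y vs rec Y  ✓ (rec unchanged)
      +{err,ack} vs &{err,ack}  ✓ labels match
        case err:
          +{err,ok} vs &{err,ok}  ✓ labels match
            case err:
              ?Str vs !Str  ✓
                !Unit vs ?Unit  ✓
                  ?Unit vs !Unit  ✓
                    Y vs Y  ✓
            case ok:
              &{ok,ack,stop} vs +{ok,ack,stop}  ✓ labels match
                case ok:
                  +{stop,done} vs &{stop,done}  ✓ labels match
                    case stop:
                      !Str vs ?Str  ✓
                        Y vs Y  ✓
                    case done:
                      !Str vs ?Str  ✓
                        Y vs Y  ✓
                case ack:
                  &{more,ack} vs +{more,ack}  ✓ labels match
                    case more:
                      !Str vs ?Str  ✓
                        Y vs Y  ✓
                    case ack:
                      &{done,ack} vs +{done,ack}  ✓ labels match
                        case done:
                          end vs end  ✓
                        case ack:
                          Y vs Y  ✓
                case stop:
                  ?Bool vs !Bool  ✓
                    ?Int vs !Int  ✓
                      Y vs Y  ✓
        case ack:
          ?Int vs !Int  ✓
            !Unit vs ?Unit  ✓
              ?Bool vs !Bool  ✓
                !Bool vs ?Bool  ✓
                  Y vs Y  ✓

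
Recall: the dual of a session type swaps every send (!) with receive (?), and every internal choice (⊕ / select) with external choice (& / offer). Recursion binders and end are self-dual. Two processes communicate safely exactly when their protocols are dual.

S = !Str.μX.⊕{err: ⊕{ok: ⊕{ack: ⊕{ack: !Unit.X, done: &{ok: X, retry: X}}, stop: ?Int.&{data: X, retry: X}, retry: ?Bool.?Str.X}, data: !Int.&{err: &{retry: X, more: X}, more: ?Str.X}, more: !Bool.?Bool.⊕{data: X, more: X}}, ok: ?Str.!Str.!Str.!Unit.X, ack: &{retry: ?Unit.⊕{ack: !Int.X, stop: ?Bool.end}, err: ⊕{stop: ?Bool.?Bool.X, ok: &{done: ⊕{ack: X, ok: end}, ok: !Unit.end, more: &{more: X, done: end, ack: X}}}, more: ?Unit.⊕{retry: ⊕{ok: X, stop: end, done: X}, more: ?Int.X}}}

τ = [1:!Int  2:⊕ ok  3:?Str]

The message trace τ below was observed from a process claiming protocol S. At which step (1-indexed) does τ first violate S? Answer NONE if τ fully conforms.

step 1: got !Int, protocol expects !Str  ✗

1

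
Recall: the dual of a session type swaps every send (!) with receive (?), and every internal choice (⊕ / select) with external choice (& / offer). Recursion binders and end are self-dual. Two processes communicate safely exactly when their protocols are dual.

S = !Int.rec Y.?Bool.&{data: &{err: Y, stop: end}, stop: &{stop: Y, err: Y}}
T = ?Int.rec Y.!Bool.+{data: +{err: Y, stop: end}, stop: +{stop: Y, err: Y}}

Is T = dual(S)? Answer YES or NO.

!Int ‖ ?Int  ok
  rec Y ‖ rec Y  ok (binder kept)
    ?Bool ‖ !Bool  ok
      &{data,stop} ‖ +{data,stop}  ok labels match
        [data]
          &{err,stop} ‖ +{err,stop}  ok labels match
            [err]
              Y ‖ Y  ok
            [stop]
              end ‖ end  ok
        [stop]
          &{stop,err} ‖ +{stop,err}  ok labels match
            [stop]
              Y ‖ Y  ok
            [err]
              Y ‖ Y  ok

YES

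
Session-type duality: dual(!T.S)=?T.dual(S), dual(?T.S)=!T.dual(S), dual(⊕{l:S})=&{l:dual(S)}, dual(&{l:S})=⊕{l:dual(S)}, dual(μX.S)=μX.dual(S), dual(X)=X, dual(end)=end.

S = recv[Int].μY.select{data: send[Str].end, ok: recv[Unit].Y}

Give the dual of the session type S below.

send[Int].μY.offer{data: recv[Str].end, ok: send[Unit].Y}

recv[Int] → send[Int]
  μY → μY  (μ self-dual)
    select{data,ok} → offer{data,ok}  (⊕→&)
      • data:
        send[Str] → recv[Str]
          end self-dual
      • ok:
        recv[Unit] → send[Unit]
          Y self-dual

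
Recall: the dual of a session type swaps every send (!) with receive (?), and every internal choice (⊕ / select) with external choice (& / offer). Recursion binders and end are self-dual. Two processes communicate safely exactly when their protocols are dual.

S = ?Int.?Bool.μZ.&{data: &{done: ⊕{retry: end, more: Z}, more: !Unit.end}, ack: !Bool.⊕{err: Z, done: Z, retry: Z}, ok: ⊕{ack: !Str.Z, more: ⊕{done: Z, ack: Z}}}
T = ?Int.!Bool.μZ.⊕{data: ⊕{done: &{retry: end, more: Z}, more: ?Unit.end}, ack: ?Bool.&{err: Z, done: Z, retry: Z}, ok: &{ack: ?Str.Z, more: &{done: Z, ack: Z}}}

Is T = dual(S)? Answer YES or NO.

?Int | ?Int  ✗ same direction on both sides — not dual

NO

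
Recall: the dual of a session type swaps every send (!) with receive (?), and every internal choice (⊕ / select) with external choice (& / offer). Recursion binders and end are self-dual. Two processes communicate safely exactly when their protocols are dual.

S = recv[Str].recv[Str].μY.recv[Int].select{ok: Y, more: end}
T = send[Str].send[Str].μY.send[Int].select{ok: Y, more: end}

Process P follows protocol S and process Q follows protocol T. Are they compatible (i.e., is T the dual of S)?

recv[Str] ‖ send[Str]  match
  recv[Str] ‖ send[Str]  match
    μY ‖ μY  match (binder kept)
      recv[Int] ‖ send[Int]  match
        select{ok,more} ‖ select{ok,more}  ✗ choice polarity not flipped — not dual

NO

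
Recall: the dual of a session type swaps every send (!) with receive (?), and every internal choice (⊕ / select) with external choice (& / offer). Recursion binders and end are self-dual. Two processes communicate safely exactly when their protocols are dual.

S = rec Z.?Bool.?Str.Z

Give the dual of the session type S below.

rec Z = rec Z  (rec unchanged)
  ?Bool = !Bool
    ?Str = !Str
      Z ↦ Z

rec Z.!Bool.!Str.Z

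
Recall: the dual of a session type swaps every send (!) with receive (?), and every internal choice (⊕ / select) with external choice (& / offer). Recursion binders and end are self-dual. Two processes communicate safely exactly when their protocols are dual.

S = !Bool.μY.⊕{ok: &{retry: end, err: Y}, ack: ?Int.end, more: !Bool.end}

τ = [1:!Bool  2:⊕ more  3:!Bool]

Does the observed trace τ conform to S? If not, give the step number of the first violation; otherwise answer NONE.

[1] !Bool  ✓  residual = μY.…
[2] ⊕ more  ✓  residual = !Bool.end
[3] !Bool  ✓  residual = end
trace exhausted — no violation

NONE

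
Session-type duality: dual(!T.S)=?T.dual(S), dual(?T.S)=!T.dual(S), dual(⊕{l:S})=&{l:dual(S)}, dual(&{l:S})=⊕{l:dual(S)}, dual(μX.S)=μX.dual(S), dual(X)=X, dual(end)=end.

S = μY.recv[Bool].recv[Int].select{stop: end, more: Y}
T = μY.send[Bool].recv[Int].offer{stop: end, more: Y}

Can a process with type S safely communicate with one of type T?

μY vs μY  match (binder kept)
  recv[Bool] vs send[Bool]  match
    recv[Int] vs recv[Int]  ✗ same direction on both sides — not dual

NO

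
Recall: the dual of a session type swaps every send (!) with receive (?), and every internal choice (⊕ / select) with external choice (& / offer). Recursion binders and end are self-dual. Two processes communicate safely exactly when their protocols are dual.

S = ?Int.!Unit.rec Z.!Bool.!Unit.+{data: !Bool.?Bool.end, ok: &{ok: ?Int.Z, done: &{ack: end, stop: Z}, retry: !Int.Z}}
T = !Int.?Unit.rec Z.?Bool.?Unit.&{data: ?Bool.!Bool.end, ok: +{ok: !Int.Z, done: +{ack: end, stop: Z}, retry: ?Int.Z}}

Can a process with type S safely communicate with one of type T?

YES

?Int | !Int  ✓
  !Unit | ?Unit  ✓
    rec Z | rec Z  ✓ (binder kept)
      !Bool | ?Bool  ✓
        !Unit | ?Unit  ✓
          +{data,ok} | &{data,ok}  ✓ labels match
            [data]
              !Bool | ?Bool  ✓
                ?Bool | !Bool  ✓
                  end | end  ✓
            [ok]
              &{ok,done,retry} | +{ok,done,retry}  ✓ labels match
                [ok]
                  ?Int | !Int  ✓
                    Z | Z  ✓
                [done]
                  &{ack,stop} | +{ack,stop}  ✓ labels match
                    [ack]
                      end | end  ✓
                    [stop]
                      Z | Z  ✓
                [retry]
                  !Int | ?Int  ✓
                    Z | Z  ✓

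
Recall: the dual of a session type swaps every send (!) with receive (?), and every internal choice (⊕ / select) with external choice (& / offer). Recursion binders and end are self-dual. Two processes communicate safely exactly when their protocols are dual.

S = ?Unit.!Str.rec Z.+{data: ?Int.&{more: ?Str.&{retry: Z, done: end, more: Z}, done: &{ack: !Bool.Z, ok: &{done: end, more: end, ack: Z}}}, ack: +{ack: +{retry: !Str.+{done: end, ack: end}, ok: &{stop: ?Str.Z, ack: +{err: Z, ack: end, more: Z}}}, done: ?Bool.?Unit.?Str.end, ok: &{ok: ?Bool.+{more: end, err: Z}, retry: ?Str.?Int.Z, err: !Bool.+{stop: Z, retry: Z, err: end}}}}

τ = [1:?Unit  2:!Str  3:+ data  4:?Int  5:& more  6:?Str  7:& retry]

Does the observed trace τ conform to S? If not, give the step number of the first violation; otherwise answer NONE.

NONE

step 1: ?Unit  match  now at !Str.rec Z.…
step 2: !Str  match  now at rec Z.…
step 3: + data  match  now at ?Int.&{more: ?Str.&{retry: rec Z.…, done: end, more: rec Z.…}, done: &{ack: !Bool.rec Z.…, ok: &{done: end, more: end, ack: rec Z.…}}}
step 4: ?Int  match  now at &{more: ?Str.&{retry: rec Z.…, done: end, more: rec Z.…}, done: &{ack: !Bool.rec Z.…, ok: &{done: end, more: end, ack: rec Z.…}}}
step 5: & more  match  now at ?Str.&{retry: rec Z.…, done: end, more: rec Z.…}
step 6: ?Str  match  now at &{retry: rec Z.…, done: end, more: rec Z.…}
step 7: & retry  match  now at rec Z.…
τ conforms to S (length 7)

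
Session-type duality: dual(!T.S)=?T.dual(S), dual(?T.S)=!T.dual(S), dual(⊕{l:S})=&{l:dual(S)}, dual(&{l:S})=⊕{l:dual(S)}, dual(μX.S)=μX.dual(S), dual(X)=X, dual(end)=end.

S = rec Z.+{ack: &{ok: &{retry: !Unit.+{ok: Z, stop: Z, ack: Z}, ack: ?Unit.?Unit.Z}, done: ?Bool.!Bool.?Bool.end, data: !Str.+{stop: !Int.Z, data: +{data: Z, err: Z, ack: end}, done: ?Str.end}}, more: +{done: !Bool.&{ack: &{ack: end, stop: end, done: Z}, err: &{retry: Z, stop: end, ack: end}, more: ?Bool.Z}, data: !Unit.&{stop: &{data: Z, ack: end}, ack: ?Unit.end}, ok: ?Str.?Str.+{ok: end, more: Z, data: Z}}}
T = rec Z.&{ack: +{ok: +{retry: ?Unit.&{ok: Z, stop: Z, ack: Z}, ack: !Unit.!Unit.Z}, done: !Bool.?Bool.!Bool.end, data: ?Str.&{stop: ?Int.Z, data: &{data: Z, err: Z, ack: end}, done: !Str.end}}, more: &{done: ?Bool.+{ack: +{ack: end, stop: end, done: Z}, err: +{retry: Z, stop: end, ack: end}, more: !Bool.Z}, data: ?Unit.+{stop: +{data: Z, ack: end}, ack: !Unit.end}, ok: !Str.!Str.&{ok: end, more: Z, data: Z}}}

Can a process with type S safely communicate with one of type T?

YES

rec Z | rec Z  match (μ self-dual)
  +{ack,more} | &{ack,more}  match label sets agree
    • ack:
      &{ok,done,data} | +{ok,done,data}  match label sets agree
        • ok:
          &{retry,ack} | +{retry,ack}  match label sets agree
            • retry:
              !Unit | ?Unit  match
                +{ok,stop,ack} | &{ok,stop,ack}  match label sets agree
                  • ok:
                    Z | Z  match
                  • stop:
                    Z | Z  match
                  • ack:
                    Z | Z  match
            • ack:
              ?Unit | !Unit  match
                ?Unit | !Unit  match
                  Z | Z  match
        • done:
          ?Bool | !Bool  match
            !Bool | ?Bool  match
              ?Bool | !Bool  match
                end | end  match
        • data:
          !Str | ?Str  match
            +{stop,data,done} | &{stop,data,done}  match label sets agree
              • stop:
                !Int | ?Int  match
                  Z | Z  match
              • data:
                +{data,err,ack} | &{data,err,ack}  match label sets agree
                  • data:
                    Z | Z  match
                  • err:
                    Z | Z  match
                  • ack:
                    end | end  match
              • done:
                ?Str | !Str  match
                  end | end  match
    • more:
      +{done,data,ok} | &{done,data,ok}  match label sets agree
        • done:
          !Bool | ?Bool  match
            &{ack,err,more} | +{ack,err,more}  match label sets agree
              • ack:
                &{ack,stop,done} | +{ack,stop,done}  match label sets agree
                  • ack:
                    end | end  match
                  • stop:
                    end | end  match
                  • done:
                    Z | Z  match
              • err:
                &{retry,stop,ack} | +{retry,stop,ack}  match label sets agree
                  • retry:
                    Z | Z  match
                  • stop:
                    end | end  match
                  • ack:
                    end | end  match
              • more:
                ?Bool | !Bool  match
                  Z | Z  match
        • data:
          !Unit | ?Unit  match
            &{stop,ack} | +{stop,ack}  match label sets agree
              • stop:
                &{data,ack} | +{data,ack}  match label sets agree
                  • data:
                    Z | Z  match
                  • ack:
                    end | end  match
              • ack:
                ?Unit | !Unit  match
                  end | end  match
        • ok:
          ?Str | !Str  match
            ?Str | !Str  match
              +{ok,more,data} | &{ok,more,data}  match label sets agree
                • ok:
                  end | end  match
                • more:
                  Z | Z  match
                • data:
                  Z | Z  match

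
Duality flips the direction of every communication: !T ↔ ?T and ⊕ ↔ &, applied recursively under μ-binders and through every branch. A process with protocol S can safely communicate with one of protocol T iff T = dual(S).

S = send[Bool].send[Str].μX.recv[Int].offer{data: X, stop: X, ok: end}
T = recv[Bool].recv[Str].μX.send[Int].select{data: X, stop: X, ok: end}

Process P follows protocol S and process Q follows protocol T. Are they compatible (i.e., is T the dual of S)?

YES

send[Bool] ‖ recv[Bool]  ✓
  send[Str] ‖ recv[Str]  ✓
    μX ‖ μX  ✓ (binder kept)
      recv[Int] ‖ send[Int]  ✓
        offer{data,stop,ok} ‖ select{data,stop,ok}  ✓ labels match
          case data:
            X ‖ X  ✓
          case stop:
            X ‖ X  ✓
          case ok:
            end ‖ end  ✓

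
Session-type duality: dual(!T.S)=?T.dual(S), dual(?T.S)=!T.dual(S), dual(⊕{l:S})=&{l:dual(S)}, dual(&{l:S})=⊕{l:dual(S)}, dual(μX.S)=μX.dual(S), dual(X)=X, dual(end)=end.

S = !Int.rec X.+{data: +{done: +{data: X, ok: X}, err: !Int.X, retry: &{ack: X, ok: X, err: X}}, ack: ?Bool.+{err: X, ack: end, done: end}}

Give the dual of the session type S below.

?Int.rec X.&{data: &{done: &{data: X, ok: X}, err: ?Int.X, retry: +{ack: X, ok: X, err: X}}, ack: !Bool.&{err: X, ack: end, done: end}}

!Int → ?Int
  rec X → rec X  (μ self-dual)
    +{data,ack} → &{data,ack}  (select→offer)
      [data]
        +{done,err,retry} → &{done,err,retry}  (select→offer)
          [done]
            +{data,ok} → &{data,ok}  (select→offer)
              [data]
                dual(X) = X
              [ok]
                dual(X) = X
          [err]
            !Int → ?Int
              dual(X) = X
          [retry]
            &{ack,ok,err} → +{ack,ok,err}  (offer→select)
              [ack]
                dual(X) = X
              [ok]
                dual(X) = X
              [err]
                dual(X) = X
      [ack]
        ?Bool → !Bool
          +{err,ack,done} → &{err,ack,done}  (select→offer)
            [err]
              dual(X) = X
            [ack]
              dual(end) = end
            [done]
              dual(end) = end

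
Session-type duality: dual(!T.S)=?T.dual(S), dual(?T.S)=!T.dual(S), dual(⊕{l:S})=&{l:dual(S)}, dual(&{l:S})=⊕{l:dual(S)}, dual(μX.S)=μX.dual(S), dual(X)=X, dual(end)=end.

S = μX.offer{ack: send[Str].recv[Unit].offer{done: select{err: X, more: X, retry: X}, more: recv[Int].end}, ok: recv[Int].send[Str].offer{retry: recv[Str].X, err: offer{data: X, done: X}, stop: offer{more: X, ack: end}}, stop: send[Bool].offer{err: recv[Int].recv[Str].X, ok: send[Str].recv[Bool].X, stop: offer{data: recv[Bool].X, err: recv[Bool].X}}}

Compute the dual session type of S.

μX ↦ μX  (μ self-dual)
  offer{ack,ok,stop} ↦ select{ack,ok,stop}  (offer→select)
    • ack:
      send[Str] ↦ recv[Str]
        recv[Unit] ↦ send[Unit]
          offer{done,more} ↦ select{done,more}  (offer→select)
            • done:
              select{err,more,retry} ↦ offer{err,more,retry}  (internal→external)
                • err:
                  X self-dual
                • more:
                  X self-dual
                • retry:
                  X self-dual
            • more:
              recv[Int] ↦ send[Int]
                end self-dual
    • ok:
      recv[Int] ↦ send[Int]
        send[Str] ↦ recv[Str]
          offer{retry,err,stop} ↦ select{retry,err,stop}  (offer→select)
            • retry:
              recv[Str] ↦ send[Str]
                X self-dual
            • err:
              offer{data,done} ↦ select{data,done}  (offer→select)
                • data:
                  X self-dual
                • done:
                  X self-dual
            • stop:
              offer{more,ack} ↦ select{more,ack}  (offer→select)
                • more:
                  X self-dual
                • ack:
                  end self-dual
    • stop:
      send[Bool] ↦ recv[Bool]
        offer{err,ok,stop} ↦ select{err,ok,stop}  (offer→select)
          • err:
            recv[Int] ↦ send[Int]
              recv[Str] ↦ send[Str]
                X self-dual
          • ok:
            send[Str] ↦ recv[Str]
              recv[Bool] ↦ send[Bool]
                X self-dual
          • stop:
            offer{data,err} ↦ select{data,err}  (offer→select)
              • data:
                recv[Bool] ↦ send[Bool]
                  X self-dual
              • err:
                recv[Bool] ↦ send[Bool]
                  X self-dual

μX.select{ack: recv[Str].send[Unit].select{done: offer{err: X, more: X, retry: X}, more: send[Int].end}, ok: send[Int].recv[Str].select{retry: send[Str].X, err: select{data: X, done: X}, stop: select{more: X, ack: end}}, stop: recv[Bool].select{err: send[Int].send[Str].X, ok: recv[Str].send[Bool].X, stop: select{data: send[Bool].X, err: send[Bool].X}}}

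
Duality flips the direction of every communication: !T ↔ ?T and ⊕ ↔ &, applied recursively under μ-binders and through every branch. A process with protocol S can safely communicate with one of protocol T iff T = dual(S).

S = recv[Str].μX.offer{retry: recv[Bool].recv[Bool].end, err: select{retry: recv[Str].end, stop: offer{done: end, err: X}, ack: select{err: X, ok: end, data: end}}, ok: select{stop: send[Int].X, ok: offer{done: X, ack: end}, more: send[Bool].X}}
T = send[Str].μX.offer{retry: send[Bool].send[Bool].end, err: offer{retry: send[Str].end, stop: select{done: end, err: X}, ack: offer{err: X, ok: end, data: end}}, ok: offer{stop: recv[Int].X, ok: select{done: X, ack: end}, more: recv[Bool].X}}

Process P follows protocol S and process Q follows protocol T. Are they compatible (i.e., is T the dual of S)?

recv[Str] ‖ send[Str]  match
  μX ‖ μX  match (μ self-dual)
    offer{retry,err,ok} ‖ offer{retry,err,ok}  ✗ choice polarity not flipped — not dual

NO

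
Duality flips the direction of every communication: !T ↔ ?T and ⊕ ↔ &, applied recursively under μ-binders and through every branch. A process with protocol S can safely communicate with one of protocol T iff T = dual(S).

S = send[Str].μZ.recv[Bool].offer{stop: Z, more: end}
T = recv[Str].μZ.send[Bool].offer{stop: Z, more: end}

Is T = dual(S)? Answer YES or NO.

send[Str] vs recv[Str]  ok
  μZ vs μZ  ok (binder kept)
    recv[Bool] vs send[Bool]  ok
      offer{stop,more} vs offer{stop,more}  ✗ choice polarity not flipped — not dual

NO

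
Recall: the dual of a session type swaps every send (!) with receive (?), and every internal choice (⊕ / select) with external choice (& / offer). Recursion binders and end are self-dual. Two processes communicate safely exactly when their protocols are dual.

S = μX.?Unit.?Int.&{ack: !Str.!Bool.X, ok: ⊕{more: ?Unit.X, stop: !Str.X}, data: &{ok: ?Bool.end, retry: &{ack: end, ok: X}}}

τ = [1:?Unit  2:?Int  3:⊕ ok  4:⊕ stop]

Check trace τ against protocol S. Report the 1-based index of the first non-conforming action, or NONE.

3

step 1: ?Unit  ✓  state: ?Int.&{ack: !Str.!Bool.μX.…, ok: ⊕{more: ?Unit.μX.…, stop: !Str.μX.…}, data: &{ok: ?Bool.end, retry: &{ack: end, ok: μX.…}}}
step 2: ?Int  ✓  state: &{ack: !Str.!Bool.μX.…, ok: ⊕{more: ?Unit.μX.…, stop: !Str.μX.…}, data: &{ok: ?Bool.end, retry: &{ack: end, ok: μX.…}}}
step 3: got ⊕ ok, protocol expects & ack or & ok or & data  ✗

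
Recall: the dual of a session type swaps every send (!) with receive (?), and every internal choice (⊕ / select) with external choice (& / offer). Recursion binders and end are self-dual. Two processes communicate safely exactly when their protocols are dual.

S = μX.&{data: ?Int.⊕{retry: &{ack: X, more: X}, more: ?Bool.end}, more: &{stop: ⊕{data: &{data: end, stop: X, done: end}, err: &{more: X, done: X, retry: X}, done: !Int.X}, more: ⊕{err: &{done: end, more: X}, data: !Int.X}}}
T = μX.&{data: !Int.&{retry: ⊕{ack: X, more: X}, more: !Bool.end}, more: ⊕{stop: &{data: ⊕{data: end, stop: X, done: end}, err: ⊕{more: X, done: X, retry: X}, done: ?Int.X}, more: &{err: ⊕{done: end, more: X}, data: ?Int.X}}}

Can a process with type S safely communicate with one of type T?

μX ‖ μX  ok (rec unchanged)
  &{data,more} ‖ &{data,more}  ✗ choice polarity not flipped — not dual

NO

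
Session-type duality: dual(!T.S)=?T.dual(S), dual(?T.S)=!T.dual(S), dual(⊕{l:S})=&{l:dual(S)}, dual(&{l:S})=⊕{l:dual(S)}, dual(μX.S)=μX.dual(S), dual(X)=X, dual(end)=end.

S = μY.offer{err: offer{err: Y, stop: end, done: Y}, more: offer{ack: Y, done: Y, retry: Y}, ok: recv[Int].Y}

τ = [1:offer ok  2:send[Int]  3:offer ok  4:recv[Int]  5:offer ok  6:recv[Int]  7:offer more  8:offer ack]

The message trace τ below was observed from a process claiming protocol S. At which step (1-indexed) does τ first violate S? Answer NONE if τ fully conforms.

2

step 1: offer ok  match  residual = recv[Int].μY.…
step 2: got send[Int], protocol expects recv[Int]  ✗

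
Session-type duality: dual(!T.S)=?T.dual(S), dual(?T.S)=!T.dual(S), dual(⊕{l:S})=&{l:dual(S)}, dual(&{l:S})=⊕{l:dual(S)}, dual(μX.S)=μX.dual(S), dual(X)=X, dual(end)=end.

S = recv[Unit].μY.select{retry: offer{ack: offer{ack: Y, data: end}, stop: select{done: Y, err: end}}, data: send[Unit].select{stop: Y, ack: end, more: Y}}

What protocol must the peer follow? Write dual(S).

recv[Unit] → send[Unit]
  μY → μY  (μ self-dual)
    select{retry,data} → offer{retry,data}  (select→offer)
      case retry:
        offer{ack,stop} → select{ack,stop}  (&→⊕)
          case ack:
            offer{ack,data} → select{ack,data}  (&→⊕)
              case ack:
                dual(Y) = Y
              case data:
                dual(end) = end
          case stop:
            select{done,err} → offer{done,err}  (select→offer)
              case done:
                dual(Y) = Y
              case err:
                dual(end) = end
      case data:
        send[Unit] → recv[Unit]
          select{stop,ack,more} → offer{stop,ack,more}  (select→offer)
            case stop:
              dual(Y) = Y
            case ack:
              dual(end) = end
            case more:
              dual(Y) = Y

send[Unit].μY.offer{retry: select{ack: select{ack: Y, data: end}, stop: offer{done: Y, err: end}}, data: recv[Unit].offer{stop: Y, ack: end, more: Y}}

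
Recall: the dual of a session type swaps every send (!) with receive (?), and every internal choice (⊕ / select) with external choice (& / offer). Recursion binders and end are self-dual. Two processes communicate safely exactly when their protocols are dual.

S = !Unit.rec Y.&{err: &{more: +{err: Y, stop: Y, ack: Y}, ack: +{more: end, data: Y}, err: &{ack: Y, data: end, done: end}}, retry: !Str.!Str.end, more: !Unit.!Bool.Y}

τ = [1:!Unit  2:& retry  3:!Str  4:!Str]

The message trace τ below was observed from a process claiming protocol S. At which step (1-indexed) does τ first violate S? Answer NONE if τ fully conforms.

@1 !Unit  ok  state: rec Y.…
@2 & retry  ok  state: !Str.!Str.end
@3 !Str  ok  state: !Str.end
@4 !Str  ok  state: end
trace exhausted — no violation

NONE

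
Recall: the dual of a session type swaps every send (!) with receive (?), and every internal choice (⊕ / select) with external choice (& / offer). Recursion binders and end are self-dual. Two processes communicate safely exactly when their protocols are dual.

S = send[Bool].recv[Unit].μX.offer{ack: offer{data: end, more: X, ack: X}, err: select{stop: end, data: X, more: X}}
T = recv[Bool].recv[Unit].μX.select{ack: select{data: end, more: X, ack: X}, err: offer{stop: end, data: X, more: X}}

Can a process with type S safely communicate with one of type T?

send[Bool] ‖ recv[Bool]  match
  recv[Unit] ‖ recv[Unit]  ✗ same direction on both sides — not dual

NO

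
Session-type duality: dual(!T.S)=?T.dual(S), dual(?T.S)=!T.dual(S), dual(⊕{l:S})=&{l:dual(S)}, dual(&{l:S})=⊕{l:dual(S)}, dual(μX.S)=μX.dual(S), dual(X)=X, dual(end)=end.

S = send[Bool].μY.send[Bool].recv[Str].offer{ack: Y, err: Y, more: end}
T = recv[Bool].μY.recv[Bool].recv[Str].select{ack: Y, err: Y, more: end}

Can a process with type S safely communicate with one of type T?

NO

send[Bool] ‖ recv[Bool]  match
  μY ‖ μY  match (μ self-dual)
    send[Bool] ‖ recv[Bool]  match
      recv[Str] ‖ recv[Str]  ✗ same direction on both sides — not dual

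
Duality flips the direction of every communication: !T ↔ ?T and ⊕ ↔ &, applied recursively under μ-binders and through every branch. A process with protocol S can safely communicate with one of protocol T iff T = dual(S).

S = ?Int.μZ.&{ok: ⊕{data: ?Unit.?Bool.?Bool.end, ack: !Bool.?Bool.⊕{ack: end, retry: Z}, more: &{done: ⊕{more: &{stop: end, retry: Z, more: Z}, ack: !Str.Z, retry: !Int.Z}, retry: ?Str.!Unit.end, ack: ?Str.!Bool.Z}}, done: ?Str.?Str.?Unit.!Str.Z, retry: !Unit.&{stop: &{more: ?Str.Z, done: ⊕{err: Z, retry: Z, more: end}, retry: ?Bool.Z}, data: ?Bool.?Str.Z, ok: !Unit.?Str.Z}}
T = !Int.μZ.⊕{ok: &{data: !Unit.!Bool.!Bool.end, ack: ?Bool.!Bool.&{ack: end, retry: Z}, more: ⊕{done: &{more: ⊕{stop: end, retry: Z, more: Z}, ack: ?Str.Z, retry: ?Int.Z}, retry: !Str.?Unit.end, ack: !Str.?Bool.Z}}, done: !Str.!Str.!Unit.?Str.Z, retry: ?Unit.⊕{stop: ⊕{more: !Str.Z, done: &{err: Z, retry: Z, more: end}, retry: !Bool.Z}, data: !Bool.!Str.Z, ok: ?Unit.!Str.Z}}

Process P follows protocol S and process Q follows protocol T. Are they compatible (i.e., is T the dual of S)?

?Int vs !Int  ok
  μZ vs μZ  ok (μ self-dual)
    &{ok,done,retry} vs ⊕{ok,done,retry}  ok label sets agree
      case ok:
        ⊕{data,ack,more} vs &{data,ack,more}  ok label sets agree
          case data:
            ?Unit vs !Unit  ok
              ?Bool vs !Bool  ok
                ?Bool vs !Bool  ok
                  end vs end  ok
          case ack:
            !Bool vs ?Bool  ok
              ?Bool vs !Bool  ok
                ⊕{ack,retry} vs &{ack,retry}  ok label sets agree
                  case ack:
                    end vs end  ok
                  case retry:
                    Z vs Z  ok
          case more:
            &{done,retry,ack} vs ⊕{done,retry,ack}  ok label sets agree
              case done:
                ⊕{more,ack,retry} vs &{more,ack,retry}  ok label sets agree
                  case more:
                    &{stop,retry,more} vs ⊕{stop,retry,more}  ok label sets agree
                      case stop:
                        end vs end  ok
                      case retry:
                        Z vs Z  ok
                      case more:
                        Z vs Z  ok
                  case ack:
                    !Str vs ?Str  ok
                      Z vs Z  ok
                  case retry:
                    !Int vs ?Int  ok
                      Z vs Z  ok
              case retry:
                ?Str vs !Str  ok
                  !Unit vs ?Unit  ok
                    end vs end  ok
              case ack:
                ?Str vs !Str  ok
                  !Bool vs ?Bool  ok
                    Z vs Z  ok
      case done:
        ?Str vs !Str  ok
          ?Str vs !Str  ok
            ?Unit vs !Unit  ok
              !Str vs ?Str  ok
                Z vs Z  ok
      case retry:
        !Unit vs ?Unit  ok
          &{stop,data,ok} vs ⊕{stop,data,ok}  ok label sets agree
            case stop:
              &{more,done,retry} vs ⊕{more,done,retry}  ok label sets agree
                case more:
                  ?Str vs !Str  ok
                    Z vs Z  ok
                case done:
                  ⊕{err,retry,more} vs &{err,retry,more}  ok label sets agree
                    case err:
                      Z vs Z  ok
                    case retry:
                      Z vs Z  ok
                    case more:
                      end vs end  ok
                case retry:
                  ?Bool vs !Bool  ok
                    Z vs Z  ok
            case data:
              ?Bool vs !Bool  ok
                ?Str vs !Str  ok
                  Z vs Z  ok
            case ok:
              !Unit vs ?Unit  ok
                ?Str vs !Str  ok
                  Z vs Z  ok

YES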